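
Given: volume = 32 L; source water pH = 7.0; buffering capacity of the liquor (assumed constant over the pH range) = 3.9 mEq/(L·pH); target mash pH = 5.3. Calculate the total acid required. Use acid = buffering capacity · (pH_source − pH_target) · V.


acid = 3.9 · (7.0 − 5.3) · 32

212.1600 mEq


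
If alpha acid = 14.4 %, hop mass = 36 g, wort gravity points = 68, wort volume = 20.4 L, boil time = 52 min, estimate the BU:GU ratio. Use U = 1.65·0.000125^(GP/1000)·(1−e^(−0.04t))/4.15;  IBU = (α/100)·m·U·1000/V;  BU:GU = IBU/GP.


U = 1.65·0.000125^(68/1000)·(1−e^(−0.04·52))/4.15 = 0.1888
IBU = (14.4/100)·36·0.1888·1000/20.4 = 47.9848
BU:GU = 47.9848/68

0.7057


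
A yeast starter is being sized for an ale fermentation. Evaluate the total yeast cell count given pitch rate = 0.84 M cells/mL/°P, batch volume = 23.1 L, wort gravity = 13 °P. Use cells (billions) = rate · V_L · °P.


cells = 0.84 · 23.1 · 13

252.2520 billion cells


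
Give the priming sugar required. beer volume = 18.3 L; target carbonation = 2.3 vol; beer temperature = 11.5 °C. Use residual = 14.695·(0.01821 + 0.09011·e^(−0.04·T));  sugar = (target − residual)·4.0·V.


residual = 14.695·(0.01821 + 0.09011·e^(−0.04·11.5)) = 1.1035
sugar = (2.3 − 1.1035)·4.0·18.3

87.5823 g


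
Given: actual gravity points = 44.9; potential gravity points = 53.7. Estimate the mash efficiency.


efficiency = actual / potential × 100
efficiency = 44.9 / 53.7 × 100

83.6127 %


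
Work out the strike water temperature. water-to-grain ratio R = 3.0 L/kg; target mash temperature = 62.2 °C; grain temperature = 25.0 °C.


T_strike = (0.41/R)·(T_mash − T_grain) + T_mash
T_strike = (0.41/3.0)·(62.2 − 25.0) + 62.2

67.2840 °C


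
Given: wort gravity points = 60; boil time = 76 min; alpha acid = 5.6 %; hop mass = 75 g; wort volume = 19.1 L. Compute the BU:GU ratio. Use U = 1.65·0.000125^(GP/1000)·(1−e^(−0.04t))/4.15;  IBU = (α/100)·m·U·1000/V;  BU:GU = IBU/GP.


U = 1.65·0.000125^(60/1000)·(1−e^(−0.04·76))/4.15 = 0.2208
IBU = (5.6/100)·75·0.2208·1000/19.1 = 48.5488
BU:GU = 48.5488/60

0.8091


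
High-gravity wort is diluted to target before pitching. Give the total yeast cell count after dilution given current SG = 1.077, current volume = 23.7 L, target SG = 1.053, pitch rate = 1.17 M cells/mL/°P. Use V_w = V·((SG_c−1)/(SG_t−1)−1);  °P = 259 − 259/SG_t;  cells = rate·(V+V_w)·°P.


V_w = 23.7·((1.077−1)/(1.053−1)−1) = 10.7321
V_final = 23.7 + 10.7321 = 34.4321
°P = 259 − 259/1.053 = 13.0361
cells = 1.17·34.4321·13.0361

525.1657 billion cells


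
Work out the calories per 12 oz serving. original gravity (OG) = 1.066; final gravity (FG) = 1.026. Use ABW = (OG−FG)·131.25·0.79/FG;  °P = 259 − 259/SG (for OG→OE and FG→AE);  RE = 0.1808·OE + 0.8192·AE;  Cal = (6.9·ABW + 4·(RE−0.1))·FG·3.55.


ABW = (1.066 − 1.026)·131.25·0.79/1.026 = 4.0424
OE = 259 − 259/1.066 = 16.0356 °P
AE = 259 − 259/1.026 = 6.5634 °P
RE = 0.1808·16.0356 + 0.8192·6.5634 = 8.2759 °P
Cal = (6.9·4.0424 + 4·(8.2759−0.1))·1.026·3.55

220.7100 kcal


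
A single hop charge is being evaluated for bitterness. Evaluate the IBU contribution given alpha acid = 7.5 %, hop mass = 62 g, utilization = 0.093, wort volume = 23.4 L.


IBU = (α/100)·mass·U·1000 / V
IBU = (7.5/100)·62·0.093·1000 / 23.4

18.4808 IBU


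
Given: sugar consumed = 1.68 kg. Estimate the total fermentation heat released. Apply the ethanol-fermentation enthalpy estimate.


Q = m_sugar · 590 kJ/kg
Q = 1.68 · 590

991.2000 kJ


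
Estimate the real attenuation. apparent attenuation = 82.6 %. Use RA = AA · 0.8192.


RA = 82.6 · 0.8192

67.6659 %


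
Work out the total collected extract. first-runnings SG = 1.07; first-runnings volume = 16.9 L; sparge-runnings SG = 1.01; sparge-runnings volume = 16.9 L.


total = Σ (SG_i − 1)·1000·V_i
first = (1.07 − 1)·1000·16.9 = 1183.0000
sparge = (1.01 − 1)·1000·16.9 = 169.0000
total = 1183.0000 + 169.0000

1352.0000 gravity·L


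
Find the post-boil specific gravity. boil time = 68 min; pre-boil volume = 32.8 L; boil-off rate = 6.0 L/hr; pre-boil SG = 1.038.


V_post = V_pre − rate·(t/60);  SG_post = 1 + (SG_pre−1)·V_pre/V_post
V_post = 32.8 − 6.0·(68/60) = 26.0000
SG_post = 1 + (1.038 − 1)·32.8/26.0000

1.0479


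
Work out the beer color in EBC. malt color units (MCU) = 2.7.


SRM = 1.4922·MCU^0.6859;  EBC = SRM·1.97
SRM = 1.4922·2.7^0.6859 = 2.9492
EBC = 2.9492·1.97

5.8099 EBC


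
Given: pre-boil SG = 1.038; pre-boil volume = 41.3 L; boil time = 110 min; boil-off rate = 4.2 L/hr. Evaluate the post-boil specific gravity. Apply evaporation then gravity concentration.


V_post = V_pre − rate·(t/60);  SG_post = 1 + (SG_pre−1)·V_pre/V_post
V_post = 41.3 − 4.2·(110/60) = 33.6000
SG_post = 1 + (1.038 − 1)·41.3/33.6000

1.0467


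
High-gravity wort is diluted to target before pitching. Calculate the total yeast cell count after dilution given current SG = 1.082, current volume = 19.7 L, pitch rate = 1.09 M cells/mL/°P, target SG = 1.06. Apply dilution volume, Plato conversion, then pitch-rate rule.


V_w = V·((SG_c−1)/(SG_t−1)−1);  °P = 259 − 259/SG_t;  cells = rate·(V+V_w)·°P
V_w = 19.7·((1.082−1)/(1.06−1)−1) = 7.2233
V_final = 19.7 + 7.2233 = 26.9233
°P = 259 − 259/1.06 = 14.6604
cells = 1.09·26.9233·14.6604

430.2298 billion cells


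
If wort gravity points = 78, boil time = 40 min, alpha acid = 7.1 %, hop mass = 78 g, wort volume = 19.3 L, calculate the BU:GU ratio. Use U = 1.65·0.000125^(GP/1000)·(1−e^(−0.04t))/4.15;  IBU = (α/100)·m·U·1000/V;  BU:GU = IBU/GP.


U = 1.65·0.000125^(78/1000)·(1−e^(−0.04·40))/4.15 = 0.1574
IBU = (7.1/100)·78·0.1574·1000/19.3 = 45.1700
BU:GU = 45.1700/78

0.5791


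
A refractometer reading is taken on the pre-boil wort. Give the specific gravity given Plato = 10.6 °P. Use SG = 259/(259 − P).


SG = 259/(259 − 10.6)

1.0427


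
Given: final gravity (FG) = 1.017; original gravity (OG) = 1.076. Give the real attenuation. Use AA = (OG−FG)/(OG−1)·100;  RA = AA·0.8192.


AA = (1.076 − 1.017)/(1.076 − 1)·100 = 77.6316
RA = 77.6316·0.8192

63.5958 %


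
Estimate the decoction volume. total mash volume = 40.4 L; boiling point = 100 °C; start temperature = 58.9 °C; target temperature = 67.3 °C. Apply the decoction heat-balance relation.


V_dec = V_total·(T_target − T_start)/(T_boil − T_start)
V_dec = 40.4·(67.3 − 58.9)/(100 − 58.9)

8.2569 L


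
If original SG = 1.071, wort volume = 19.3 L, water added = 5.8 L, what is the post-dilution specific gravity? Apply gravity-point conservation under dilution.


SG_new = 1 + (SG_old − 1)·V_old/(V_old + V_water)
pts = (1.071 − 1)·1000·19.3/(19.3 + 5.8) = 54.5936
SG_new = 1 + 54.5936/1000

1.0546


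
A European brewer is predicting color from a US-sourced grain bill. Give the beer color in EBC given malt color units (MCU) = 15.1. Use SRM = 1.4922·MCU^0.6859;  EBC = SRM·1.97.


SRM = 1.4922·15.1^0.6859 = 9.6048
EBC = 9.6048·1.97

18.9214 EBC


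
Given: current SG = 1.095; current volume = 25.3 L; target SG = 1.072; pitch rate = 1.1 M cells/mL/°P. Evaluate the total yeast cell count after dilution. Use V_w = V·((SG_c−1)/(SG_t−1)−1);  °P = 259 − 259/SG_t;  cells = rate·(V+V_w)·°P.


V_w = 25.3·((1.095−1)/(1.072−1)−1) = 8.0819
V_final = 25.3 + 8.0819 = 33.3819
°P = 259 − 259/1.072 = 17.3955
cells = 1.1·33.3819·17.3955

638.7660 billion cells


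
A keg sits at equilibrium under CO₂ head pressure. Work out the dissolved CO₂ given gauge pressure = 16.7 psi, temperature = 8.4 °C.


vols = (P + 14.695)·(0.01821 + 0.09011·e^(−0.04·T))
vols = (16.7 + 14.695)·(0.01821 + 0.09011·e^(−0.04·8.4))

2.5934 volumes


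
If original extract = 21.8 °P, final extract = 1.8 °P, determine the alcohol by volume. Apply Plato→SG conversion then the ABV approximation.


SG = 259/(259 − P);  ABV = (OG − FG)·131.25
OG = 259/(259 − 21.8) = 1.0919
FG = 259/(259 − 1.8) = 1.0070
ABV = (1.0919 − 1.0070)·131.25

11.1441 % ABV


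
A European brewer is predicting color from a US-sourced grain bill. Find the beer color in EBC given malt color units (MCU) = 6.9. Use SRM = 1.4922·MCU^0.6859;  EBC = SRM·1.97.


SRM = 1.4922·6.9^0.6859 = 5.6130
EBC = 5.6130·1.97

11.0576 EBC


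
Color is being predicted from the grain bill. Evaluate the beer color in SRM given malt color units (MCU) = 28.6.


SRM = 1.4922 · MCU^0.6859
SRM = 1.4922 · 28.6^0.6859

14.8850 SRM


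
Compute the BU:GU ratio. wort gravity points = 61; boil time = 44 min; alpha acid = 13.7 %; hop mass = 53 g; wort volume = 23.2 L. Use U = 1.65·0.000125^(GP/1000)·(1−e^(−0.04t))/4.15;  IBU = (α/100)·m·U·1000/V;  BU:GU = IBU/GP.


U = 1.65·0.000125^(61/1000)·(1−e^(−0.04·44))/4.15 = 0.1903
IBU = (13.7/100)·53·0.1903·1000/23.2 = 59.5474
BU:GU = 59.5474/61

0.9762


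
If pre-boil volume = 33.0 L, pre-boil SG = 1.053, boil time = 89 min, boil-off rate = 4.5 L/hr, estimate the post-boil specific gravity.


V_post = V_pre − rate·(t/60);  SG_post = 1 + (SG_pre−1)·V_pre/V_post
V_post = 33.0 − 4.5·(89/60) = 26.3250
SG_post = 1 + (1.053 − 1)·33.0/26.3250

1.0664


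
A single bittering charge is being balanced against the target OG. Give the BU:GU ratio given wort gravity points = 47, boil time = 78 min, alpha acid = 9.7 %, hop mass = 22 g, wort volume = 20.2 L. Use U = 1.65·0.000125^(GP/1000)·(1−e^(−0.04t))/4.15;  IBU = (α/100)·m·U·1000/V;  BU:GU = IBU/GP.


U = 1.65·0.000125^(47/1000)·(1−e^(−0.04·78))/4.15 = 0.2491
IBU = (9.7/100)·22·0.2491·1000/20.2 = 26.3160
BU:GU = 26.3160/47

0.5599


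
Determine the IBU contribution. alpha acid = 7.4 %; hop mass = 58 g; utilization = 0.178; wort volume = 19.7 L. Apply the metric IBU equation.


IBU = (α/100)·mass·U·1000 / V
IBU = (7.4/100)·58·0.178·1000 / 19.7

38.7805 IBU


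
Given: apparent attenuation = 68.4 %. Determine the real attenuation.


RA = AA · 0.8192
RA = 68.4 · 0.8192

56.0333 %


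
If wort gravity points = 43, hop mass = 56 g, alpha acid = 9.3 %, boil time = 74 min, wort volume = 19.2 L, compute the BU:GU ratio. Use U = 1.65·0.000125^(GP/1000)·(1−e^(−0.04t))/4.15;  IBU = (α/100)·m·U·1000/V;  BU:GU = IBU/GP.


U = 1.65·0.000125^(43/1000)·(1−e^(−0.04·74))/4.15 = 0.2561
IBU = (9.3/100)·56·0.2561·1000/19.2 = 69.4807
BU:GU = 69.4807/43

1.6158


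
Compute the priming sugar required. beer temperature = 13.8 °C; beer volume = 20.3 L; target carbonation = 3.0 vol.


residual = 14.695·(0.01821 + 0.09011·e^(−0.04·T));  sugar = (target − residual)·4.0·V
residual = 14.695·(0.01821 + 0.09011·e^(−0.04·13.8)) = 1.0300
sugar = (3.0 − 1.0300)·4.0·20.3

159.9602 g


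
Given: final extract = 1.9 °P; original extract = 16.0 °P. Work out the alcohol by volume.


SG = 259/(259 − P);  ABV = (OG − FG)·131.25
OG = 259/(259 − 16.0) = 1.0658
FG = 259/(259 − 1.9) = 1.0074
ABV = (1.0658 − 1.0074)·131.25

7.6720 % ABV


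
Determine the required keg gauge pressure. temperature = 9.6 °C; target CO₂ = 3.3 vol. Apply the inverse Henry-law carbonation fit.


psi = vols/(0.01821 + 0.09011·e^(−0.04·T)) − 14.695
psi = 3.3/(0.01821 + 0.09011·e^(−0.04·9.6)) − 14.695

26.7692 psi


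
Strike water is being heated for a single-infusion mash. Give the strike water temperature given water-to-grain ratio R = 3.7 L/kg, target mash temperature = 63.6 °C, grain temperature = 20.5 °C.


T_strike = (0.41/R)·(T_mash − T_grain) + T_mash
T_strike = (0.41/3.7)·(63.6 − 20.5) + 63.6

68.3759 °C


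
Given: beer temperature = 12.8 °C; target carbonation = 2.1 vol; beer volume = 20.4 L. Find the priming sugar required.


residual = 14.695·(0.01821 + 0.09011·e^(−0.04·T));  sugar = (target − residual)·4.0·V
residual = 14.695·(0.01821 + 0.09011·e^(−0.04·12.8)) = 1.0612
sugar = (2.1 − 1.0612)·4.0·20.4

84.7691 g


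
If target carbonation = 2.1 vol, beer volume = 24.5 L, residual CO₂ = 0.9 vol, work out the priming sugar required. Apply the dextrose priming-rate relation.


sugar = (target − residual)·4.0·V
sugar = (2.1 − 0.9)·4.0·24.5

117.6000 g


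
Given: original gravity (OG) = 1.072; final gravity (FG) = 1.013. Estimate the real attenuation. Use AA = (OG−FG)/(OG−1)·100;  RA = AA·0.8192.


AA = (1.072 − 1.013)/(1.072 − 1)·100 = 81.9444
RA = 81.9444·0.8192

67.1289 %


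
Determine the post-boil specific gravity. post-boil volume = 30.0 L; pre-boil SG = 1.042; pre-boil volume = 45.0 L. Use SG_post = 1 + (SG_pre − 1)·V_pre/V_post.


pts_pre = (1.042 − 1)·1000 = 42.0000
pts_post = 42.0000·45.0/30.0 = 63.0000
SG_post = 1 + 63.0000/1000

1.0630


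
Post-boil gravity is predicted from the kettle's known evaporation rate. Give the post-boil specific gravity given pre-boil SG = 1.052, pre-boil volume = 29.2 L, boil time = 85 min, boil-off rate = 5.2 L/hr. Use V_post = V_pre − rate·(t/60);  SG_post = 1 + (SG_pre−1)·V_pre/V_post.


V_post = 29.2 − 5.2·(85/60) = 21.8333
SG_post = 1 + (1.052 − 1)·29.2/21.8333

1.0695


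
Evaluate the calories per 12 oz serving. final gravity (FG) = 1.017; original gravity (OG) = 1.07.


ABW = (OG−FG)·131.25·0.79/FG;  °P = 259 − 259/SG (for OG→OE and FG→AE);  RE = 0.1808·OE + 0.8192·AE;  Cal = (6.9·ABW + 4·(RE−0.1))·FG·3.55
ABW = (1.07 − 1.017)·131.25·0.79/1.017 = 5.4036
OE = 259 − 259/1.07 = 16.9439 °P
AE = 259 − 259/1.017 = 4.3294 °P
RE = 0.1808·16.9439 + 0.8192·4.3294 = 6.6101 °P
Cal = (6.9·5.4036 + 4·(6.6101−0.1))·1.017·3.55

228.6258 kcal


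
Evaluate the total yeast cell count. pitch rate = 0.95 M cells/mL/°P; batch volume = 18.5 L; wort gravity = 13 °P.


cells (billions) = rate · V_L · °P
cells = 0.95 · 18.5 · 13

228.4750 billion cells


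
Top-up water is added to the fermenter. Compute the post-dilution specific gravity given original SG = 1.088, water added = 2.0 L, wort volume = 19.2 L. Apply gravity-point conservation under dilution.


SG_new = 1 + (SG_old − 1)·V_old/(V_old + V_water)
pts = (1.088 − 1)·1000·19.2/(19.2 + 2.0) = 79.6981
SG_new = 1 + 79.6981/1000

1.0797


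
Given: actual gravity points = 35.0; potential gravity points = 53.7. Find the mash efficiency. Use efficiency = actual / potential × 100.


efficiency = 35.0 / 53.7 × 100

65.1769 %


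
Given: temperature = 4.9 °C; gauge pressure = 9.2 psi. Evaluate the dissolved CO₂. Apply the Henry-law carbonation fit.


vols = (P + 14.695)·(0.01821 + 0.09011·e^(−0.04·T))
vols = (9.2 + 14.695)·(0.01821 + 0.09011·e^(−0.04·4.9))

2.2051 volumes


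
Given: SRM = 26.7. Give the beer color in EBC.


EBC = SRM · 1.97
EBC = 26.7 · 1.97

52.5990 EBC


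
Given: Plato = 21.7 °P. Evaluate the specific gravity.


SG = 259/(259 − P)
SG = 259/(259 − 21.7)

1.0914


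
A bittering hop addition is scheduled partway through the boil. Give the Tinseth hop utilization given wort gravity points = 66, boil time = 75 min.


U = 1.65·0.000125^(GP/1000) · (1 − e^(−0.04·t))/4.15
bigness = 1.65·0.000125^(66/1000) = 0.9118
boil_factor = (1 − e^(−0.04·75))/4.15 = 0.2290
U = 0.9118 · 0.2290

0.2088


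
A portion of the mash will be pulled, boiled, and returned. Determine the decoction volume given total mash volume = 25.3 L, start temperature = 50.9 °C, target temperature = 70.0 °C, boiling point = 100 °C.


V_dec = V_total·(T_target − T_start)/(T_boil − T_start)
V_dec = 25.3·(70.0 − 50.9)/(100 − 50.9)

9.8418 L


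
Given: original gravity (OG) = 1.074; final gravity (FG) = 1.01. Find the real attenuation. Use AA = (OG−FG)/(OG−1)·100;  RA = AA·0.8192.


AA = (1.074 − 1.01)/(1.074 − 1)·100 = 86.4865
RA = 86.4865·0.8192

70.8497 %


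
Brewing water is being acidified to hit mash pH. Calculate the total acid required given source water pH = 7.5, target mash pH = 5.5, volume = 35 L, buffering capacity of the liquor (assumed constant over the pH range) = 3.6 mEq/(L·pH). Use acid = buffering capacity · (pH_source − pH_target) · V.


acid = 3.6 · (7.5 − 5.5) · 35

252.0000 mEq


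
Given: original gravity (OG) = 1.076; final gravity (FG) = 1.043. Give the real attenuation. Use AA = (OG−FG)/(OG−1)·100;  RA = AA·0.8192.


AA = (1.076 − 1.043)/(1.076 − 1)·100 = 43.4211
RA = 43.4211·0.8192

35.5705 %


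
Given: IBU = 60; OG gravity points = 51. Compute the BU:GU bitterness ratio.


BU:GU = IBU / OG_points
BU:GU = 60 / 51

1.1765


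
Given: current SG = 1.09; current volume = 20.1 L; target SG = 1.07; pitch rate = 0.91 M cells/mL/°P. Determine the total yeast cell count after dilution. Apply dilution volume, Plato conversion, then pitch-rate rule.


V_w = V·((SG_c−1)/(SG_t−1)−1);  °P = 259 − 259/SG_t;  cells = rate·(V+V_w)·°P
V_w = 20.1·((1.09−1)/(1.07−1)−1) = 5.7429
V_final = 20.1 + 5.7429 = 25.8429
°P = 259 − 259/1.07 = 16.9439
cells = 0.91·25.8429·16.9439

398.4703 billion cells


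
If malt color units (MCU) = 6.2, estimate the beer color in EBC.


SRM = 1.4922·MCU^0.6859;  EBC = SRM·1.97
SRM = 1.4922·6.2^0.6859 = 5.2159
EBC = 5.2159·1.97

10.2753 EBC


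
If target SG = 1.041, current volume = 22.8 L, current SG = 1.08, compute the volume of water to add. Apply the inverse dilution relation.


V_water = V·((SG_curr − 1)/(SG_target − 1) − 1)
V_water = 22.8·((1.08 − 1)/(1.041 − 1) − 1)

21.6878 L


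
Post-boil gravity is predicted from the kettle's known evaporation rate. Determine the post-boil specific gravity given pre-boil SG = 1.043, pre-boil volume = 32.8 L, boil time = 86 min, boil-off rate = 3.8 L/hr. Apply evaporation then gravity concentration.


V_post = V_pre − rate·(t/60);  SG_post = 1 + (SG_pre−1)·V_pre/V_post
V_post = 32.8 − 3.8·(86/60) = 27.3533
SG_post = 1 + (1.043 − 1)·32.8/27.3533

1.0516


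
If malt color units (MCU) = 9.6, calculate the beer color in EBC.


SRM = 1.4922·MCU^0.6859;  EBC = SRM·1.97
SRM = 1.4922·9.6^0.6859 = 7.0399
EBC = 7.0399·1.97

13.8686 EBC


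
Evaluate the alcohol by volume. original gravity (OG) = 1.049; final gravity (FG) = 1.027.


ABV = (OG − FG) · 131.25
ABV = (1.049 − 1.027) · 131.25

2.8875 % ABV


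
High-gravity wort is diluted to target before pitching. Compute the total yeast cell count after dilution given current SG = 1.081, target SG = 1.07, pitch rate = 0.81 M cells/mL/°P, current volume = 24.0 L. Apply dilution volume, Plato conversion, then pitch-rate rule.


V_w = V·((SG_c−1)/(SG_t−1)−1);  °P = 259 − 259/SG_t;  cells = rate·(V+V_w)·°P
V_w = 24.0·((1.081−1)/(1.07−1)−1) = 3.7714
V_final = 24.0 + 3.7714 = 27.7714
°P = 259 − 259/1.07 = 16.9439
cells = 0.81·27.7714·16.9439

381.1512 billion cells


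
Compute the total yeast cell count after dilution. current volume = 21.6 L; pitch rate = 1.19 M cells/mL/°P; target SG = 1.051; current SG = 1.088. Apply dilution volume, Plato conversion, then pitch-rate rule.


V_w = V·((SG_c−1)/(SG_t−1)−1);  °P = 259 − 259/SG_t;  cells = rate·(V+V_w)·°P
V_w = 21.6·((1.088−1)/(1.051−1)−1) = 15.6706
V_final = 21.6 + 15.6706 = 37.2706
°P = 259 − 259/1.051 = 12.5680
cells = 1.19·37.2706·12.5680

557.4173 billion cells


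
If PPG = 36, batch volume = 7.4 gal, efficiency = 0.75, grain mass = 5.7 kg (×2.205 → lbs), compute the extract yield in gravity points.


points = lbs × PPG × eff / vol
lbs = 5.7 × 2.205 = 12.5685
points = 12.5685 × 36 × 0.75 / 7.4

45.8580 points


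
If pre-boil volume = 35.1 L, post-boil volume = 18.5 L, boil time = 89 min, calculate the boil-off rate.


rate = (V_pre − V_post) / (t_min/60)
rate = (35.1 − 18.5) / (89/60)

11.1910 L/hr


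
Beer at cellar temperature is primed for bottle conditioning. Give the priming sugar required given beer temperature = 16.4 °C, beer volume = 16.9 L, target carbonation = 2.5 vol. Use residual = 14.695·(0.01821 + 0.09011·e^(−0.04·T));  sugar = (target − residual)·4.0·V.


residual = 14.695·(0.01821 + 0.09011·e^(−0.04·16.4)) = 0.9547
sugar = (2.5 − 0.9547)·4.0·16.9

104.4598 g


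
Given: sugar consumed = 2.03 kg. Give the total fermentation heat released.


Q = m_sugar · 590 kJ/kg
Q = 2.03 · 590

1197.7000 kJ


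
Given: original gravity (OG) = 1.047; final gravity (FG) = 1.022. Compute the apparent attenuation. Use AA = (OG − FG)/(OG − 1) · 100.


AA = (1.047 − 1.022)/(1.047 − 1) · 100

53.1915 %


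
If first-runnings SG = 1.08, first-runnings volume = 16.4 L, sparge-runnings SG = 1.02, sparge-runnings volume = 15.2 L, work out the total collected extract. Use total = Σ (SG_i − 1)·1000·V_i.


first = (1.08 − 1)·1000·16.4 = 1312.0000
sparge = (1.02 − 1)·1000·15.2 = 304.0000
total = 1312.0000 + 304.0000

1616.0000 gravity·L


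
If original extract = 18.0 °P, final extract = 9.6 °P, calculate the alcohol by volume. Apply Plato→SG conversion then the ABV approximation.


SG = 259/(259 − P);  ABV = (OG − FG)·131.25
OG = 259/(259 − 18.0) = 1.0747
FG = 259/(259 − 9.6) = 1.0385
ABV = (1.0747 − 1.0385)·131.25

4.7508 % ABV


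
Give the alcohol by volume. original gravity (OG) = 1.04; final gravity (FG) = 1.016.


ABV = (OG − FG) · 131.25
ABV = (1.04 − 1.016) · 131.25

3.1500 % ABV


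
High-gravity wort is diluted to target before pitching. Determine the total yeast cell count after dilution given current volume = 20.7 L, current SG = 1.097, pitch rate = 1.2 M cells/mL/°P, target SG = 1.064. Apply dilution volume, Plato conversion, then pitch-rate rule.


V_w = V·((SG_c−1)/(SG_t−1)−1);  °P = 259 − 259/SG_t;  cells = rate·(V+V_w)·°P
V_w = 20.7·((1.097−1)/(1.064−1)−1) = 10.6734
V_final = 20.7 + 10.6734 = 31.3734
°P = 259 − 259/1.064 = 15.5789
cells = 1.2·31.3734·15.5789

586.5182 billion cells


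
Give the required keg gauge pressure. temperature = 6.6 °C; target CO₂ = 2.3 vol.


psi = vols/(0.01821 + 0.09011·e^(−0.04·T)) − 14.695
psi = 2.3/(0.01821 + 0.09011·e^(−0.04·6.6)) − 14.695

11.6171 psi


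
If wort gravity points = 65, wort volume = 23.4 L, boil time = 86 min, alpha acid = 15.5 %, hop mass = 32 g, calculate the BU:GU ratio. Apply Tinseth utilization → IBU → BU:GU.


U = 1.65·0.000125^(GP/1000)·(1−e^(−0.04t))/4.15;  IBU = (α/100)·m·U·1000/V;  BU:GU = IBU/GP
U = 1.65·0.000125^(65/1000)·(1−e^(−0.04·86))/4.15 = 0.2146
IBU = (15.5/100)·32·0.2146·1000/23.4 = 45.4828
BU:GU = 45.4828/65

0.6997


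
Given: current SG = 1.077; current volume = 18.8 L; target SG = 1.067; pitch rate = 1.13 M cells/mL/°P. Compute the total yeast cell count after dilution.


V_w = V·((SG_c−1)/(SG_t−1)−1);  °P = 259 − 259/SG_t;  cells = rate·(V+V_w)·°P
V_w = 18.8·((1.077−1)/(1.067−1)−1) = 2.8060
V_final = 18.8 + 2.8060 = 21.6060
°P = 259 − 259/1.067 = 16.2634
cells = 1.13·21.6060·16.2634

397.0657 billion cells


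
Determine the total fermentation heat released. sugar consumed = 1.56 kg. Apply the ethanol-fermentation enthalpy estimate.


Q = m_sugar · 590 kJ/kg
Q = 1.56 · 590

920.4000 kJ


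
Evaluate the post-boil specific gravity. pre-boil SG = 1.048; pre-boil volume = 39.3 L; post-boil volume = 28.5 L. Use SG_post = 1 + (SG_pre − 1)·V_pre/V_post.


pts_pre = (1.048 − 1)·1000 = 48.0000
pts_post = 48.0000·39.3/28.5 = 66.1895
SG_post = 1 + 66.1895/1000

1.0662


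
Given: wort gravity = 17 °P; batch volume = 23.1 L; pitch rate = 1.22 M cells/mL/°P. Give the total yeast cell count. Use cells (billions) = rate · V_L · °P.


cells = 1.22 · 23.1 · 17

479.0940 billion cells


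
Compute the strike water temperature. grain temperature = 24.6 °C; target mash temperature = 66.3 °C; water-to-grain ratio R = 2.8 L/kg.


T_strike = (0.41/R)·(T_mash − T_grain) + T_mash
T_strike = (0.41/2.8)·(66.3 − 24.6) + 66.3

72.4061 °C


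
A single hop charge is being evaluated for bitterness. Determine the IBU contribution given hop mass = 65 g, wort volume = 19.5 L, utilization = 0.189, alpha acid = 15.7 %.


IBU = (α/100)·mass·U·1000 / V
IBU = (15.7/100)·65·0.189·1000 / 19.5

98.9100 IBU


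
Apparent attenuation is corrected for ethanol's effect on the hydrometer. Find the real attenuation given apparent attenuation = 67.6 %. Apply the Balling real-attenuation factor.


RA = AA · 0.8192
RA = 67.6 · 0.8192

55.3779 %


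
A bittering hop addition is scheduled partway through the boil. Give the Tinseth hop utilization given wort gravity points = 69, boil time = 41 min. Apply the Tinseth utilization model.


U = 1.65·0.000125^(GP/1000) · (1 − e^(−0.04·t))/4.15
bigness = 1.65·0.000125^(69/1000) = 0.8875
boil_factor = (1 − e^(−0.04·41))/4.15 = 0.1942
U = 0.8875 · 0.1942

0.1724


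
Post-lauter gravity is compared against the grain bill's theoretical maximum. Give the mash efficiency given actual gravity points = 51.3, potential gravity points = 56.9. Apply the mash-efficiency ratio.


efficiency = actual / potential × 100
efficiency = 51.3 / 56.9 × 100

90.1582 %


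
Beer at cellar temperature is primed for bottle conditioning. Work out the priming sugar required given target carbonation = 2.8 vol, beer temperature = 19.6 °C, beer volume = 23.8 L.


residual = 14.695·(0.01821 + 0.09011·e^(−0.04·T));  sugar = (target − residual)·4.0·V
residual = 14.695·(0.01821 + 0.09011·e^(−0.04·19.6)) = 0.8722
sugar = (2.8 − 0.8722)·4.0·23.8

183.5286 g


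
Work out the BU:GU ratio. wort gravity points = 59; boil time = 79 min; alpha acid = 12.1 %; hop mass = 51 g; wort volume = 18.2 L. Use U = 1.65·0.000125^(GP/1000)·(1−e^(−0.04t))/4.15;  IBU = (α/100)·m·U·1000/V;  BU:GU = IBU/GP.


U = 1.65·0.000125^(59/1000)·(1−e^(−0.04·79))/4.15 = 0.2240
IBU = (12.1/100)·51·0.2240·1000/18.2 = 75.9644
BU:GU = 75.9644/59

1.2875


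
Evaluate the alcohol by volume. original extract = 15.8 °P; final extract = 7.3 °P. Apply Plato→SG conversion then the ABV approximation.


SG = 259/(259 − P);  ABV = (OG − FG)·131.25
OG = 259/(259 − 15.8) = 1.0650
FG = 259/(259 − 7.3) = 1.0290
ABV = (1.0650 − 1.0290)·131.25

4.7203 % ABV


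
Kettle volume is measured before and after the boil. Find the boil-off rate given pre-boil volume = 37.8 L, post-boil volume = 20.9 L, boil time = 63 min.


rate = (V_pre − V_post) / (t_min/60)
rate = (37.8 − 20.9) / (63/60)

16.0952 L/hr


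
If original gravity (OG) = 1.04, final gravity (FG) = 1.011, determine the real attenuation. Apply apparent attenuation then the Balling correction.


AA = (OG−FG)/(OG−1)·100;  RA = AA·0.8192
AA = (1.04 − 1.011)/(1.04 − 1)·100 = 72.5000
RA = 72.5000·0.8192

59.3920 %


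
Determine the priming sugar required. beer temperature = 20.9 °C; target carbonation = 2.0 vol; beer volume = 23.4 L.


residual = 14.695·(0.01821 + 0.09011·e^(−0.04·T));  sugar = (target − residual)·4.0·V
residual = 14.695·(0.01821 + 0.09011·e^(−0.04·20.9)) = 0.8415
sugar = (2.0 − 0.8415)·4.0·23.4

108.4315 g


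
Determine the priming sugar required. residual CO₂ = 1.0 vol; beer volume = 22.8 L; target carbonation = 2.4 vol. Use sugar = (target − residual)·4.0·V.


sugar = (2.4 − 1.0)·4.0·22.8

127.6800 g


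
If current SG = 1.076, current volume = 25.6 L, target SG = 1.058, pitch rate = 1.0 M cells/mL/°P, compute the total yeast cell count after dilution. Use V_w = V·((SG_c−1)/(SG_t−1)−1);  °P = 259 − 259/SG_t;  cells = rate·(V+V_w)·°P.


V_w = 25.6·((1.076−1)/(1.058−1)−1) = 7.9448
V_final = 25.6 + 7.9448 = 33.5448
°P = 259 − 259/1.058 = 14.1985
cells = 1.0·33.5448·14.1985

476.2858 billion cells


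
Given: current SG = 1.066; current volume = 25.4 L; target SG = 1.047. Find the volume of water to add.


V_water = V·((SG_curr − 1)/(SG_target − 1) − 1)
V_water = 25.4·((1.066 − 1)/(1.047 − 1) − 1)

10.2681 L


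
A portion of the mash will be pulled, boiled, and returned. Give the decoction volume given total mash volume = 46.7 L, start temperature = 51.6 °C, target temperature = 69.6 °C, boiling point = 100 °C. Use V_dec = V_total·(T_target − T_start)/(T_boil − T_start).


V_dec = 46.7·(69.6 − 51.6)/(100 − 51.6)

17.3678 L


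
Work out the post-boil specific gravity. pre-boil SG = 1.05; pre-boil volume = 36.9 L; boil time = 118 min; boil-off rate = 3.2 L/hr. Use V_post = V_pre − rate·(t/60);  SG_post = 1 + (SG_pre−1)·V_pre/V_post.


V_post = 36.9 − 3.2·(118/60) = 30.6067
SG_post = 1 + (1.05 − 1)·36.9/30.6067

1.0603


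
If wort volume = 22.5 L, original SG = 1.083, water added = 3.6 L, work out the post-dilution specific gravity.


SG_new = 1 + (SG_old − 1)·V_old/(V_old + V_water)
pts = (1.083 − 1)·1000·22.5/(22.5 + 3.6) = 71.5517
SG_new = 1 + 71.5517/1000

1.0716


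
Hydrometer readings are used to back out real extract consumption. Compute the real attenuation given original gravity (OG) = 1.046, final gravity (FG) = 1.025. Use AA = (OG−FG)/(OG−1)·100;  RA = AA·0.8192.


AA = (1.046 − 1.025)/(1.046 − 1)·100 = 45.6522
RA = 45.6522·0.8192

37.3983 %


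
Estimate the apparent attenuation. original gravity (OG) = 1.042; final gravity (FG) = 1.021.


AA = (OG − FG)/(OG − 1) · 100
AA = (1.042 − 1.021)/(1.042 − 1) · 100

50.0000 %


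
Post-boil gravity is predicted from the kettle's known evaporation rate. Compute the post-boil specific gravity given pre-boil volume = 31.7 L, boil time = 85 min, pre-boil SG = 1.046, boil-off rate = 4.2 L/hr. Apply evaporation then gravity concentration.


V_post = V_pre − rate·(t/60);  SG_post = 1 + (SG_pre−1)·V_pre/V_post
V_post = 31.7 − 4.2·(85/60) = 25.7500
SG_post = 1 + (1.046 − 1)·31.7/25.7500

1.0566


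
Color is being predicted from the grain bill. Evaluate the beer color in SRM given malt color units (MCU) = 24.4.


SRM = 1.4922 · MCU^0.6859
SRM = 1.4922 · 24.4^0.6859

13.3487 SRM


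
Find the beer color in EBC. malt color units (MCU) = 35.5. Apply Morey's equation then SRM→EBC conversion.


SRM = 1.4922·MCU^0.6859;  EBC = SRM·1.97
SRM = 1.4922·35.5^0.6859 = 17.2635
EBC = 17.2635·1.97

34.0091 EBC


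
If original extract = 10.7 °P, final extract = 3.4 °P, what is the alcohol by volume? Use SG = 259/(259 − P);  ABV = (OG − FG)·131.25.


OG = 259/(259 − 10.7) = 1.0431
FG = 259/(259 − 3.4) = 1.0133
ABV = (1.0431 − 1.0133)·131.25

3.9101 % ABV


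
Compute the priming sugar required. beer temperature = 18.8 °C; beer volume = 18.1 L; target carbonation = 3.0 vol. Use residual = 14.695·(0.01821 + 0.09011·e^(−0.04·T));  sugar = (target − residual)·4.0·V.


residual = 14.695·(0.01821 + 0.09011·e^(−0.04·18.8)) = 0.8918
sugar = (3.0 − 0.8918)·4.0·18.1

152.6309 g


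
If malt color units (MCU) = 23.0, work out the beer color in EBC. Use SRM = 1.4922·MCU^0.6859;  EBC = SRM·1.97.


SRM = 1.4922·23.0^0.6859 = 12.8185
EBC = 12.8185·1.97

25.2524 EBC


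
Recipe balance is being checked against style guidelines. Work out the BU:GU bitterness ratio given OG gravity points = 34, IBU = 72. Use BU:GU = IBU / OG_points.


BU:GU = 72 / 34

2.1176


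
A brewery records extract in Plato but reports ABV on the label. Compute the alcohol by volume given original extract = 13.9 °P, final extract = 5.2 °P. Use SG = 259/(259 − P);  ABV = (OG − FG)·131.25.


OG = 259/(259 − 13.9) = 1.0567
FG = 259/(259 − 5.2) = 1.0205
ABV = (1.0567 − 1.0205)·131.25

4.7543 % ABV


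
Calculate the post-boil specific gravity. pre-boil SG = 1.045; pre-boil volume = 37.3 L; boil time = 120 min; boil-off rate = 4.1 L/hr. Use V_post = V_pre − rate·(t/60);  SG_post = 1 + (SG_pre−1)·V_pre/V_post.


V_post = 37.3 − 4.1·(120/60) = 29.1000
SG_post = 1 + (1.045 − 1)·37.3/29.1000

1.0577


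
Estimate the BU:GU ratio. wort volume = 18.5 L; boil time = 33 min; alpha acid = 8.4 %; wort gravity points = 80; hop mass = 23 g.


U = 1.65·0.000125^(GP/1000)·(1−e^(−0.04t))/4.15;  IBU = (α/100)·m·U·1000/V;  BU:GU = IBU/GP
U = 1.65·0.000125^(80/1000)·(1−e^(−0.04·33))/4.15 = 0.1420
IBU = (8.4/100)·23·0.1420·1000/18.5 = 14.8268
BU:GU = 14.8268/80

0.1853


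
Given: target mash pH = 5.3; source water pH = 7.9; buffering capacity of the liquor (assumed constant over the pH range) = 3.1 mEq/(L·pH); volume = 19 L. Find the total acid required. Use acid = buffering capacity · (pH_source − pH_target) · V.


acid = 3.1 · (7.9 − 5.3) · 19

153.1400 mEq


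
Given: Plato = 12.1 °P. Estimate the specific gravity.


SG = 259/(259 − P)
SG = 259/(259 − 12.1)

1.0490


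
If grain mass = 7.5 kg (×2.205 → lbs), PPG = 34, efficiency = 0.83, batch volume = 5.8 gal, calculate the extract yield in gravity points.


points = lbs × PPG × eff / vol
lbs = 7.5 × 2.205 = 16.5375
points = 16.5375 × 34 × 0.83 / 5.8

80.4635 points


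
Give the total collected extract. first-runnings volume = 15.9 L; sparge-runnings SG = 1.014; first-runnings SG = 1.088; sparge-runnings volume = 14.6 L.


total = Σ (SG_i − 1)·1000·V_i
first = (1.088 − 1)·1000·15.9 = 1399.2000
sparge = (1.014 − 1)·1000·14.6 = 204.4000
total = 1399.2000 + 204.4000

1603.6000 gravity·L


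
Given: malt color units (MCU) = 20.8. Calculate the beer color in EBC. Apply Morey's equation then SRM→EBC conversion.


SRM = 1.4922·MCU^0.6859;  EBC = SRM·1.97
SRM = 1.4922·20.8^0.6859 = 11.9643
EBC = 11.9643·1.97

23.5696 EBC


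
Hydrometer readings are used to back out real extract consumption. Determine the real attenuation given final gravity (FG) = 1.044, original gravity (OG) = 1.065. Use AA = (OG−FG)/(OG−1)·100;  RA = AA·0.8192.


AA = (1.065 − 1.044)/(1.065 − 1)·100 = 32.3077
RA = 32.3077·0.8192

26.4665 %


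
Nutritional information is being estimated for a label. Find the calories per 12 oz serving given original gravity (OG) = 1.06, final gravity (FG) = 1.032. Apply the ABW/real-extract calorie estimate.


ABW = (OG−FG)·131.25·0.79/FG;  °P = 259 − 259/SG (for OG→OE and FG→AE);  RE = 0.1808·OE + 0.8192·AE;  Cal = (6.9·ABW + 4·(RE−0.1))·FG·3.55
ABW = (1.06 − 1.032)·131.25·0.79/1.032 = 2.8132
OE = 259 − 259/1.06 = 14.6604 °P
AE = 259 − 259/1.032 = 8.0310 °P
RE = 0.1808·14.6604 + 0.8192·8.0310 = 9.2296 °P
Cal = (6.9·2.8132 + 4·(9.2296−0.1))·1.032·3.55

204.9039 kcal


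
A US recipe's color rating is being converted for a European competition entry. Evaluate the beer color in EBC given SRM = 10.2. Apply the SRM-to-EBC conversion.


EBC = SRM · 1.97
EBC = 10.2 · 1.97

20.0940 EBC


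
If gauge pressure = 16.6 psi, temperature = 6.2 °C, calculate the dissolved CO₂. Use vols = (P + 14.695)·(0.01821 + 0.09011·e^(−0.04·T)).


vols = (16.6 + 14.695)·(0.01821 + 0.09011·e^(−0.04·6.2))

2.7705 volumes


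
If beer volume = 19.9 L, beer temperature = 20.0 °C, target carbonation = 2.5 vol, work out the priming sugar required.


residual = 14.695·(0.01821 + 0.09011·e^(−0.04·T));  sugar = (target − residual)·4.0·V
residual = 14.695·(0.01821 + 0.09011·e^(−0.04·20.0)) = 0.8626
sugar = (2.5 − 0.8626)·4.0·19.9

130.3384 g


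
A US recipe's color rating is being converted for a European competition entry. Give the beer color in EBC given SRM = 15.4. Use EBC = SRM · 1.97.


EBC = 15.4 · 1.97

30.3380 EBC


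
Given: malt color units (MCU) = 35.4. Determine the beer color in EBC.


SRM = 1.4922·MCU^0.6859;  EBC = SRM·1.97
SRM = 1.4922·35.4^0.6859 = 17.2301
EBC = 17.2301·1.97

33.9433 EBC


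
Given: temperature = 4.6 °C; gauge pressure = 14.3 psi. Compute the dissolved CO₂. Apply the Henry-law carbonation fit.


vols = (P + 14.695)·(0.01821 + 0.09011·e^(−0.04·T))
vols = (14.3 + 14.695)·(0.01821 + 0.09011·e^(−0.04·4.6))

2.7016 volumes


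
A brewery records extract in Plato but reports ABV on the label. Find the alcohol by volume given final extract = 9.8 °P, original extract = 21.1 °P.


SG = 259/(259 − P);  ABV = (OG − FG)·131.25
OG = 259/(259 − 21.1) = 1.0887
FG = 259/(259 − 9.8) = 1.0393
ABV = (1.0887 − 1.0393)·131.25

6.4794 % ABV


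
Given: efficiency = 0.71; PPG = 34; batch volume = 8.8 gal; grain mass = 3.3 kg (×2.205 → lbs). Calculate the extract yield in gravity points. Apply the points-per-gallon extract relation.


points = lbs × PPG × eff / vol
lbs = 3.3 × 2.205 = 7.2765
points = 7.2765 × 34 × 0.71 / 8.8

19.9608 points


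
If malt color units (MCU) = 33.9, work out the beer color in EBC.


SRM = 1.4922·MCU^0.6859;  EBC = SRM·1.97
SRM = 1.4922·33.9^0.6859 = 16.7260
EBC = 16.7260·1.97

32.9501 EBC


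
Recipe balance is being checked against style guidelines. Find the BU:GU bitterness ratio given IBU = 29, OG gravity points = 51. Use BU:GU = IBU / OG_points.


BU:GU = 29 / 51

0.5686


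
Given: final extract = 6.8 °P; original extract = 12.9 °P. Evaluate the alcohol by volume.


SG = 259/(259 − P);  ABV = (OG − FG)·131.25
OG = 259/(259 − 12.9) = 1.0524
FG = 259/(259 − 6.8) = 1.0270
ABV = (1.0524 − 1.0270)·131.25

3.3410 % ABV


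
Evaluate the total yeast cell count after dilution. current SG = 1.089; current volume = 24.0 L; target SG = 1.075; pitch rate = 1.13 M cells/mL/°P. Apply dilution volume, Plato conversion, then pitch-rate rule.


V_w = V·((SG_c−1)/(SG_t−1)−1);  °P = 259 − 259/SG_t;  cells = rate·(V+V_w)·°P
V_w = 24.0·((1.089−1)/(1.075−1)−1) = 4.4800
V_final = 24.0 + 4.4800 = 28.4800
°P = 259 − 259/1.075 = 18.0698
cells = 1.13·28.4800·18.0698

581.5285 billion cells


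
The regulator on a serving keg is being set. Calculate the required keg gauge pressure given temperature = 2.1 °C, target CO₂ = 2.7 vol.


psi = vols/(0.01821 + 0.09011·e^(−0.04·T)) − 14.695
psi = 2.7/(0.01821 + 0.09011·e^(−0.04·2.1)) − 14.695

12.0218 psi


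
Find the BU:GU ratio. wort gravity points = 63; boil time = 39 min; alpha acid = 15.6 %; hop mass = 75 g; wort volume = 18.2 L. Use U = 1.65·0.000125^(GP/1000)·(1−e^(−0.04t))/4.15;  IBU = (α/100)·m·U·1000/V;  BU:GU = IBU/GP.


U = 1.65·0.000125^(63/1000)·(1−e^(−0.04·39))/4.15 = 0.1783
IBU = (15.6/100)·75·0.1783·1000/18.2 = 114.6062
BU:GU = 114.6062/63

1.8191


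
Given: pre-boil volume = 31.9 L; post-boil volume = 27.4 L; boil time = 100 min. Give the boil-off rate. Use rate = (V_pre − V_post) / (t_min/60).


rate = (31.9 − 27.4) / (100/60)

2.7000 L/hr


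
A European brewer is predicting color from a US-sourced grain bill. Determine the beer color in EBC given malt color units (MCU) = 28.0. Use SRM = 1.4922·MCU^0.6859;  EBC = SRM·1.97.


SRM = 1.4922·28.0^0.6859 = 14.6701
EBC = 14.6701·1.97

28.9001 EBC


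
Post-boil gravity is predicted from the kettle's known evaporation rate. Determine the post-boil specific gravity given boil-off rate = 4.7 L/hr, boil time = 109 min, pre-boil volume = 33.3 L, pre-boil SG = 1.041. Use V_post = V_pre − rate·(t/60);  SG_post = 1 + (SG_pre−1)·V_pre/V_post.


V_post = 33.3 − 4.7·(109/60) = 24.7617
SG_post = 1 + (1.041 − 1)·33.3/24.7617

1.0551


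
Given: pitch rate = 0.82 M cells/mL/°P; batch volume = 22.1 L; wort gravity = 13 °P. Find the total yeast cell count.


cells (billions) = rate · V_L · °P
cells = 0.82 · 22.1 · 13

235.5860 billion cells
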